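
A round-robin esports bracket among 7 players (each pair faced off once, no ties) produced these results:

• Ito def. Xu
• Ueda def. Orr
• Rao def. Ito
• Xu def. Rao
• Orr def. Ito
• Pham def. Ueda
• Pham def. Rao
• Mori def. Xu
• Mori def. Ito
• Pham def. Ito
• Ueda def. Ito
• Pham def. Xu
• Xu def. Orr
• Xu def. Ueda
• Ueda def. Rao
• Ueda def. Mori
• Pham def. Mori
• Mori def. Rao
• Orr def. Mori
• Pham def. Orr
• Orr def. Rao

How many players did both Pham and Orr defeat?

Pham beat: Mori, Ito, Ueda, Rao, Xu, Orr.
Orr beat: Mori, Ito, Rao.
Both beat: Mori, Ito, Rao — 3.

3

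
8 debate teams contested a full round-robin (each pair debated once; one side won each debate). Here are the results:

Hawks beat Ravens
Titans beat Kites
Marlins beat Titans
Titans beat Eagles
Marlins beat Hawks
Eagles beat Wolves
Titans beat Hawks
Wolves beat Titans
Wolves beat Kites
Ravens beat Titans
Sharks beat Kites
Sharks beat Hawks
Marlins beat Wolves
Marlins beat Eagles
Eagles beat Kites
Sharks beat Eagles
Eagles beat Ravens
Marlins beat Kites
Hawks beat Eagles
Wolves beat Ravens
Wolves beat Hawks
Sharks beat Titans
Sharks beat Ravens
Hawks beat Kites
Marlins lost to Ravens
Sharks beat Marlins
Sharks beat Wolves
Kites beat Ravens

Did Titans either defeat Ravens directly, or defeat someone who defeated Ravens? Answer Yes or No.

Titans did not beat Ravens directly.
Titans beat Kites, Eagles, Hawks. Of those, Kites beat Ravens.

Yes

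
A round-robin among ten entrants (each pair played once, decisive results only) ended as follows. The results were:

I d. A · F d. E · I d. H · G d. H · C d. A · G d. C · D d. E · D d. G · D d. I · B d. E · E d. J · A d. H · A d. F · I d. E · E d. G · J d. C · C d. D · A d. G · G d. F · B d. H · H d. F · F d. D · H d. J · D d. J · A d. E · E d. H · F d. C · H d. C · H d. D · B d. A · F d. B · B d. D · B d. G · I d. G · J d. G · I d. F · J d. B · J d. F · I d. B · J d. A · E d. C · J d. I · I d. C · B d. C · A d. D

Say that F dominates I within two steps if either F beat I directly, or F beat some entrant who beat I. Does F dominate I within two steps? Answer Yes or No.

Yes

F did not beat I directly.
F beat B, C, D, E. Of those, D beat I.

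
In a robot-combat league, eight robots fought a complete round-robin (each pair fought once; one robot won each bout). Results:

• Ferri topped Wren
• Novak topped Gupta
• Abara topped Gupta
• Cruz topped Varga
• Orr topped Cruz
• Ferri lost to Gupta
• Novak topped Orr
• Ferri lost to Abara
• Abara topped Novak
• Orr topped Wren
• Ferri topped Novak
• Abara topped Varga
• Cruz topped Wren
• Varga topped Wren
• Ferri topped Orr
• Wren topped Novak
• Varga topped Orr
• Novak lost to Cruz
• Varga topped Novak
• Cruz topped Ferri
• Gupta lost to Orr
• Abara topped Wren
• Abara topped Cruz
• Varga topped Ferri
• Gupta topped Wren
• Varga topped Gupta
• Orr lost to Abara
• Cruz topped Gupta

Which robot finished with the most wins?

Win totals: Novak 2, Gupta 2, Orr 3, Cruz 5, Abara 7, Varga 5, Wren 1, Ferri 3.
Abara leads with 7 wins (next highest: 5).

Abara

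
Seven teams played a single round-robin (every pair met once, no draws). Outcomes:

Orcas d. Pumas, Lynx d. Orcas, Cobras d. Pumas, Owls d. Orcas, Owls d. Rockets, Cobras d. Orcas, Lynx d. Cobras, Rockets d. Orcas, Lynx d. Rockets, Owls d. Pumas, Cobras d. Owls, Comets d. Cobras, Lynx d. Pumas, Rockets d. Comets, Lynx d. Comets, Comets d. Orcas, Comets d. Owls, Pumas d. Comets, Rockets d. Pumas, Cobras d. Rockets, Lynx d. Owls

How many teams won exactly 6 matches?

1

Win totals: Owls 3, Orcas 1, Comets 3, Pumas 1, Cobras 4, Rockets 3, Lynx 6.
Exactly 6: Lynx — 1 team.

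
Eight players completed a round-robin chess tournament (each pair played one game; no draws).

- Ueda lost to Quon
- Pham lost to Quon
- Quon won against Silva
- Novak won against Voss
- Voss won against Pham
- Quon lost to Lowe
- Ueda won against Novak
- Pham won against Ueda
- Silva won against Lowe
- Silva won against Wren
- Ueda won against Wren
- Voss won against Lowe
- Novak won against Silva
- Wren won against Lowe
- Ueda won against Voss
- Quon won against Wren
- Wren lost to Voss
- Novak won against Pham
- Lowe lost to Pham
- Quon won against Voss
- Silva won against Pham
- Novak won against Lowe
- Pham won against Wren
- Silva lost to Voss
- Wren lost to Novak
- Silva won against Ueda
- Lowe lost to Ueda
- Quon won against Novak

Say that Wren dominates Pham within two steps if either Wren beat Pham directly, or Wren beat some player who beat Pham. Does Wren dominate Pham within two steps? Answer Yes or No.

No

Wren did not beat Pham directly.
Wren beat Lowe, but each of them lost to Pham. No two-step path.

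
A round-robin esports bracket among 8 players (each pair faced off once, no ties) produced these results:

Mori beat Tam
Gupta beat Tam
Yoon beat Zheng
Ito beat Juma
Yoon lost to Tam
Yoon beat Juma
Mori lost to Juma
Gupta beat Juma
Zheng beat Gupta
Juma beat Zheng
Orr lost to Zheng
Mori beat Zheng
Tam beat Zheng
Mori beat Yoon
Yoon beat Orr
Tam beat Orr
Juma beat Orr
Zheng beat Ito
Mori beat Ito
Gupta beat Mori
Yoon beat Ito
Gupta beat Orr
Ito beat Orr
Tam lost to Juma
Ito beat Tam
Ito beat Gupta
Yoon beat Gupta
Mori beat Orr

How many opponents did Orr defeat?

0

Orr's results: beat no one; lost to Juma, Zheng, Yoon, Mori, Ito, Tam, Gupta.
That is 0 wins.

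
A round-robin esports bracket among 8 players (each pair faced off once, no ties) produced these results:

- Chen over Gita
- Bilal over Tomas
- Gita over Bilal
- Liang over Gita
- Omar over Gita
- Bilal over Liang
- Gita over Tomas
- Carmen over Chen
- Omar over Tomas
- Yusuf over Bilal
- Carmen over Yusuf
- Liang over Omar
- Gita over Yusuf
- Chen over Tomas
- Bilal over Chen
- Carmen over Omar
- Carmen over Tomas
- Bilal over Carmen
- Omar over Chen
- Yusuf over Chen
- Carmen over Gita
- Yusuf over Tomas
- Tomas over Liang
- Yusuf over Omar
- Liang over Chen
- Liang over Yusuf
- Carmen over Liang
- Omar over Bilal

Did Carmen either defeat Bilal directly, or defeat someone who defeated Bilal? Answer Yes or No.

Yes

Carmen did not beat Bilal directly.
Carmen beat Tomas, Omar, Liang, Yusuf, Chen, Gita. Of those, Omar beat Bilal.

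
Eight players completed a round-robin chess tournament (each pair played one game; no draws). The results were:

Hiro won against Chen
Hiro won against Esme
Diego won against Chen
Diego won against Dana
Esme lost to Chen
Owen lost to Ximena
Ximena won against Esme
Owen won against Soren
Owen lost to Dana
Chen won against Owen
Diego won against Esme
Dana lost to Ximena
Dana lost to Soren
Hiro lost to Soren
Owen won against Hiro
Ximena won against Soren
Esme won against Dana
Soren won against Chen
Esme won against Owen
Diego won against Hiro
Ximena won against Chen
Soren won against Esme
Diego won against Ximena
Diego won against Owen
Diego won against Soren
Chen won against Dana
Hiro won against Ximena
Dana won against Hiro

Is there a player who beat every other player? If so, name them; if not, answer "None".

Diego

Diego has 7 wins out of 7 opponents — a perfect record.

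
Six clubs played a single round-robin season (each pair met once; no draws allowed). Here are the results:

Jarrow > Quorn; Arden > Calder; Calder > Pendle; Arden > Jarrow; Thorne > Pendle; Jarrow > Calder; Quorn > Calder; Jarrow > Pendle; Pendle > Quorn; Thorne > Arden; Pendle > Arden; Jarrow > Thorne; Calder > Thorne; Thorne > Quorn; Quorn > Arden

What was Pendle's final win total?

2

Pendle's results: beat Quorn, Arden; lost to Jarrow, Calder, Thorne.
That is 2 wins.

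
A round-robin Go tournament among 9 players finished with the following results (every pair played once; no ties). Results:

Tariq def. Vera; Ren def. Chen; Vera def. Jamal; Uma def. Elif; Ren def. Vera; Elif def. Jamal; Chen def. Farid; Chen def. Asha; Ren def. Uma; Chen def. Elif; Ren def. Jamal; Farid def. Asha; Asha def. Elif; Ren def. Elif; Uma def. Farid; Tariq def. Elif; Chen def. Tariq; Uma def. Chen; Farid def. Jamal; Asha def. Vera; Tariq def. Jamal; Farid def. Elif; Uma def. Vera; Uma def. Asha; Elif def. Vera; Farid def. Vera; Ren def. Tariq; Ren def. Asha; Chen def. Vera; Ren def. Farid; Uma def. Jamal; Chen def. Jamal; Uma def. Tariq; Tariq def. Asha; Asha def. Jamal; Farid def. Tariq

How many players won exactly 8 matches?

Win totals: Ren 8, Elif 2, Jamal 0, Chen 6, Uma 7, Farid 5, Vera 1, Asha 3, Tariq 4.
Exactly 8: Ren — 1 player.

1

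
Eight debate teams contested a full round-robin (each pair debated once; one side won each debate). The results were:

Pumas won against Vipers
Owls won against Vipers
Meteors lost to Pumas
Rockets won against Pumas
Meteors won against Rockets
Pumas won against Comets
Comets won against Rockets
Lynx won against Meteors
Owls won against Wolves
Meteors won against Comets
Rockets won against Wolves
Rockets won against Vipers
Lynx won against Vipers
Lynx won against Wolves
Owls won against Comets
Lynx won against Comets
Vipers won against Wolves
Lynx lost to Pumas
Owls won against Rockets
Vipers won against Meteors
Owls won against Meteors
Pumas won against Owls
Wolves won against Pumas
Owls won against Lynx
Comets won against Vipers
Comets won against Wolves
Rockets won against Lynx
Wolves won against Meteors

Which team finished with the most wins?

Win totals: Meteors 2, Pumas 5, Owls 6, Rockets 4, Comets 3, Vipers 2, Wolves 2, Lynx 4.
Owls leads with 6 wins (next highest: 5).

Owls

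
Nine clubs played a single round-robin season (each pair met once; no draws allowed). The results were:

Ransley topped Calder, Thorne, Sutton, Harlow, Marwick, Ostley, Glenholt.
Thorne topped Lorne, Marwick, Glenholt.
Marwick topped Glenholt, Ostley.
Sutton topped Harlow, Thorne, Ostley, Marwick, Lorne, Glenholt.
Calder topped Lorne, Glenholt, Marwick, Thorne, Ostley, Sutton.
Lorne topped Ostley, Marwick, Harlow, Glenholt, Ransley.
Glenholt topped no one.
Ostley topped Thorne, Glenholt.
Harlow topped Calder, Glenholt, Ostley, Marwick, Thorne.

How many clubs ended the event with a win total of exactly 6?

2

Win totals: Lorne 5, Glenholt 0, Marwick 2, Sutton 6, Ransley 7, Ostley 2, Harlow 5, Calder 6, Thorne 3.
Exactly 6: Sutton, Calder — 2 clubs.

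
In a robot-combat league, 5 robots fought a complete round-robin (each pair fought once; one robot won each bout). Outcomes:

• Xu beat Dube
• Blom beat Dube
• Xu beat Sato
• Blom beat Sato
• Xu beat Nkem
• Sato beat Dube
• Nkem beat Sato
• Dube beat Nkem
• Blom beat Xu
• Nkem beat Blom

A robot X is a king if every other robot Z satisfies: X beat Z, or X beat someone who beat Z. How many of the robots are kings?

Dube cannot reach Xu in two steps.
Blom reaches everyone (king).
Sato cannot reach Blom, Xu in two steps.
Nkem reaches everyone (king).
Xu reaches everyone (king).
Kings: Blom, Nkem, Xu — 3.

3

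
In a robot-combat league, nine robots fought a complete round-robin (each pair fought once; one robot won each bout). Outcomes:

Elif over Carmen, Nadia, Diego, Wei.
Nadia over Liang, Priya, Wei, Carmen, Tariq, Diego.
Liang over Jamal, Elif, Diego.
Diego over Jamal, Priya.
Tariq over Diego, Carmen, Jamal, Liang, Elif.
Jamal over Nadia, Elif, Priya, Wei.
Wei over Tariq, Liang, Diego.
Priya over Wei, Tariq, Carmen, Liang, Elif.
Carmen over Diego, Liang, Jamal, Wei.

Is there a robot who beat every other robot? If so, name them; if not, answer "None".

Highest win total is Nadia with 6 (out of 8 possible).
Nadia lost to Elif, Jamal, so no robot went undefeated.

None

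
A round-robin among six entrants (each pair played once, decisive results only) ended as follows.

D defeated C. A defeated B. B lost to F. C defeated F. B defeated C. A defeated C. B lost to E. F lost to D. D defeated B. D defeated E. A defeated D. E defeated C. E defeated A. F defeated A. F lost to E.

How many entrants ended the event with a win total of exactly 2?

1

Win totals: A 3, B 1, C 1, D 4, E 4, F 2.
Exactly 2: F — 1 entrant.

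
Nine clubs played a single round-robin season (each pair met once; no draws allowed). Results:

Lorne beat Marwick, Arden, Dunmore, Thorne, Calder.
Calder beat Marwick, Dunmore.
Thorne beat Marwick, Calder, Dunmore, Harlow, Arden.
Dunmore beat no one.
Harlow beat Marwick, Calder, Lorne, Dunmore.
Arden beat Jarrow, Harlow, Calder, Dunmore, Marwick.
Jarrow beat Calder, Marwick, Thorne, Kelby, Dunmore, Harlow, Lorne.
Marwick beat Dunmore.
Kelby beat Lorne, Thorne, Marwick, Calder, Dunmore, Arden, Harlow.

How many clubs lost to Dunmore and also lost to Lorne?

Dunmore beat: no one.
Lorne beat: Dunmore, Marwick, Arden, Thorne, Calder.
No one was beaten by both.

0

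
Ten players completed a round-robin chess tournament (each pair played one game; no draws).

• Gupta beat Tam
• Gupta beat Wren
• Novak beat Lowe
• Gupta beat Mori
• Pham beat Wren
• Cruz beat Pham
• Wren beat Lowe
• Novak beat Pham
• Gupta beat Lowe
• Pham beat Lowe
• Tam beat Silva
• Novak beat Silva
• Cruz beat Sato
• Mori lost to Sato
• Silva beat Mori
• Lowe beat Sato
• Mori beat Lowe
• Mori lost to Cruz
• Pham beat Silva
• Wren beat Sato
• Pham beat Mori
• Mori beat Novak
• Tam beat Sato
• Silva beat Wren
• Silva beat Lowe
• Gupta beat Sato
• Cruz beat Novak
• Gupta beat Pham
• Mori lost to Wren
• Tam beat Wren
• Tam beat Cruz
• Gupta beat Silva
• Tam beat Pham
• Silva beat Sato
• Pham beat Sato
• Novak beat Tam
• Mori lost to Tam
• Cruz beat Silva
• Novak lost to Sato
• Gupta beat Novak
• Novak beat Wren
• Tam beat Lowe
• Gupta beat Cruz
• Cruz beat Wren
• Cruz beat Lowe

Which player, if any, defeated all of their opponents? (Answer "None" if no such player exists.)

Gupta has 9 wins out of 9 opponents — a perfect record.

Gupta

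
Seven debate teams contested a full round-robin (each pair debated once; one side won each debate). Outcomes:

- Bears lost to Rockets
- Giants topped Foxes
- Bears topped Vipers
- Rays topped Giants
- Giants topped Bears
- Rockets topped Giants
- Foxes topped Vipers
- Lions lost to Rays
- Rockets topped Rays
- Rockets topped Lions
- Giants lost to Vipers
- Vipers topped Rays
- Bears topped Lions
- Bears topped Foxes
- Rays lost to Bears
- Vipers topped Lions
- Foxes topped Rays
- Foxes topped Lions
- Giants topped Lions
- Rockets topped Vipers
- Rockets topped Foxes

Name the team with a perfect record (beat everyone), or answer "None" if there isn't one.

Rockets

Rockets has 6 wins out of 6 opponents — a perfect record.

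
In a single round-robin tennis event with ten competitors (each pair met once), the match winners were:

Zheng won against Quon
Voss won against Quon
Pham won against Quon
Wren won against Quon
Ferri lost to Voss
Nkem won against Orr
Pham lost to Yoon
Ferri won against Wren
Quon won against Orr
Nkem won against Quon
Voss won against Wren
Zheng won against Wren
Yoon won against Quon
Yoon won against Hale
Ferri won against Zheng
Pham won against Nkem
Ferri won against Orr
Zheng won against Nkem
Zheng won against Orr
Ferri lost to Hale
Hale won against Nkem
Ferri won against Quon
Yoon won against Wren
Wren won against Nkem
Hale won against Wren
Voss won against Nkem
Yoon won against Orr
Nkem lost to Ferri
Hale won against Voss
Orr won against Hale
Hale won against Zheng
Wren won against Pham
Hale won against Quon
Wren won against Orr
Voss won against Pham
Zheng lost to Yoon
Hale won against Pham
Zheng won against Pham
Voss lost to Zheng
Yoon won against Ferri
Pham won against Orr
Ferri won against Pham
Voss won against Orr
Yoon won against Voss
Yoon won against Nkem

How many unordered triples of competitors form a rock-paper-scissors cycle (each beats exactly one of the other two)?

8

Win totals: Zheng 6, Ferri 6, Wren 4, Hale 7, Yoon 9, Orr 1, Nkem 2, Quon 1, Voss 6, Pham 3.
A competitor with w wins dominates both others in C(w,2) triples; summing gives 15 + 15 + 6 + 21 + 36 + 0 + 1 + 0 + 15 + 3 = 112 transitive triples.
Total triples C(10,3) = 120, so cyclic triples = 120 − 112 = 8.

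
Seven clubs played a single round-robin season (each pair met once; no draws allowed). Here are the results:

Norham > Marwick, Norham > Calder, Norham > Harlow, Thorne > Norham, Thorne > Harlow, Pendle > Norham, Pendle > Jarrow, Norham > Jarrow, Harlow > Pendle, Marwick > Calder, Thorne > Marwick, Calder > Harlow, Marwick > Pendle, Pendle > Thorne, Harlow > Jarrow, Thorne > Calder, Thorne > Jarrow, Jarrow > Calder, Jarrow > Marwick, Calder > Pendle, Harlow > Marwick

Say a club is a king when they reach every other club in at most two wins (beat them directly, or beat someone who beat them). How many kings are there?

5

Marwick reaches everyone (king).
Harlow reaches everyone (king).
Calder reaches everyone (king).
Thorne reaches everyone (king).
Jarrow cannot reach Thorne, Norham in two steps.
Pendle reaches everyone (king).
Norham cannot reach Thorne in two steps.
Kings: Marwick, Harlow, Calder, Thorne, Pendle — 5.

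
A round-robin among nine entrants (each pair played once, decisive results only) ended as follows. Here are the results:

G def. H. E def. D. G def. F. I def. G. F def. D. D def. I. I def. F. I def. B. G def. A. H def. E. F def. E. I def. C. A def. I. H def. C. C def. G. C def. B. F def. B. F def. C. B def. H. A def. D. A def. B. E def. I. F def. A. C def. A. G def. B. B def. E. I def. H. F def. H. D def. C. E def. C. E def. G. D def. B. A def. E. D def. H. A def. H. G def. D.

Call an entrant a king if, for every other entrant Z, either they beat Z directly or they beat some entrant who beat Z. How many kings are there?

7

A reaches everyone (king).
B cannot reach A, F in two steps.
C reaches everyone (king).
D reaches everyone (king).
E reaches everyone (king).
F reaches everyone (king).
G reaches everyone (king).
H cannot reach F in two steps.
I reaches everyone (king).
Kings: A, C, D, E, F, G, I — 7.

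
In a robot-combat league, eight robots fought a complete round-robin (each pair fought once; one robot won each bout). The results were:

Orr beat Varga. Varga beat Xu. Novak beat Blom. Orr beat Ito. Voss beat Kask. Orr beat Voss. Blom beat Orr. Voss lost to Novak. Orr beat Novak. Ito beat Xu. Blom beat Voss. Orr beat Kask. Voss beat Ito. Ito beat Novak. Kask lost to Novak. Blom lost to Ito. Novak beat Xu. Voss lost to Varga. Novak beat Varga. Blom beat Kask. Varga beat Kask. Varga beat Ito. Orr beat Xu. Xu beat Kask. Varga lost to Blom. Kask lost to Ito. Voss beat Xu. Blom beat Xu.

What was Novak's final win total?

Novak's results: beat Blom, Xu, Varga, Kask, Voss; lost to Orr, Ito.
That is 5 wins.

5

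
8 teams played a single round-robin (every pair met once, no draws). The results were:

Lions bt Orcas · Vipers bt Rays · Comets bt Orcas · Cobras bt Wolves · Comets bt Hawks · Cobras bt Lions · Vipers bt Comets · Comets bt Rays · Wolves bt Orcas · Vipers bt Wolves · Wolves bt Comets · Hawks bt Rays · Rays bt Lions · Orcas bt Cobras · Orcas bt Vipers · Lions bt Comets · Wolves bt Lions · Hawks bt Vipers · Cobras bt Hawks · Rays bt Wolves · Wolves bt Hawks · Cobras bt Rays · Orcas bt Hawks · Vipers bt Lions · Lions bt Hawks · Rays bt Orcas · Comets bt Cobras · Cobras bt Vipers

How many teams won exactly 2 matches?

1

Win totals: Comets 4, Lions 3, Rays 3, Wolves 4, Vipers 4, Cobras 5, Hawks 2, Orcas 3.
Exactly 2: Hawks — 1 team.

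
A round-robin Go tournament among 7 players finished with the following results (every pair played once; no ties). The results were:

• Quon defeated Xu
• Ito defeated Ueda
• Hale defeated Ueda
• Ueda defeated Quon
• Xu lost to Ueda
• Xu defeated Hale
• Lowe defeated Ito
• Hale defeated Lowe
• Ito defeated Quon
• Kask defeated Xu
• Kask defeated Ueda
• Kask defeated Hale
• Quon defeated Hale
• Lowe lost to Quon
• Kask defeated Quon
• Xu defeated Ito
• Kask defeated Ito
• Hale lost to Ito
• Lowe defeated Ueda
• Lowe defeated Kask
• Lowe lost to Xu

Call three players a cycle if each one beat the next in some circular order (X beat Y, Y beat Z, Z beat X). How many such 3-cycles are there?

Win totals: Kask 5, Quon 3, Ito 3, Hale 2, Xu 3, Lowe 3, Ueda 2.
A player with w wins dominates both others in C(w,2) triples; summing gives 10 + 3 + 3 + 1 + 3 + 3 + 1 = 24 transitive triples.
Total triples C(7,3) = 35, so cyclic triples = 35 − 24 = 11.

11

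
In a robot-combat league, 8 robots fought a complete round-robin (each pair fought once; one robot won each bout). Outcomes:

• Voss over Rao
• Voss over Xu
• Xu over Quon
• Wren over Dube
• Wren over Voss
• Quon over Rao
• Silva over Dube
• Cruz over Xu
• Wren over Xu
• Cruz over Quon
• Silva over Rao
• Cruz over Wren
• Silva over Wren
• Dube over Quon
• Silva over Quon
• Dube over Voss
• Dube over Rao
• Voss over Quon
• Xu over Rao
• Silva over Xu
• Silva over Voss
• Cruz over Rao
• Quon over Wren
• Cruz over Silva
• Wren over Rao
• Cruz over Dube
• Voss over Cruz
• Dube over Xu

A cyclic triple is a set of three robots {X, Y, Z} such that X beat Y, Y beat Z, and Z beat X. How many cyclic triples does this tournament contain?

Win totals: Wren 4, Dube 4, Silva 6, Cruz 6, Voss 4, Rao 0, Quon 2, Xu 2.
A robot with w wins dominates both others in C(w,2) triples; summing gives 6 + 6 + 15 + 15 + 6 + 0 + 1 + 1 = 50 transitive triples.
Total triples C(8,3) = 56, so cyclic triples = 56 − 50 = 6.

6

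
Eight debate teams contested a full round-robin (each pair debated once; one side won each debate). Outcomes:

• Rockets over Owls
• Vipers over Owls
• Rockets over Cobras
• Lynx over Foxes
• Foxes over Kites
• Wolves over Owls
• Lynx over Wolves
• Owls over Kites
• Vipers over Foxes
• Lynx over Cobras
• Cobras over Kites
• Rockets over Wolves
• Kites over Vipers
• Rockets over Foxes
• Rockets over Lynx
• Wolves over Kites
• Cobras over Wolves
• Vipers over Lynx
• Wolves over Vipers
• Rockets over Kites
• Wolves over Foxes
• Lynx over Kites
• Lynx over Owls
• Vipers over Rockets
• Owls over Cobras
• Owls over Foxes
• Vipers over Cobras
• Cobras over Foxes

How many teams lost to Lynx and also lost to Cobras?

3

Lynx beat: Wolves, Foxes, Kites, Cobras, Owls.
Cobras beat: Wolves, Foxes, Kites.
Both beat: Wolves, Foxes, Kites — 3.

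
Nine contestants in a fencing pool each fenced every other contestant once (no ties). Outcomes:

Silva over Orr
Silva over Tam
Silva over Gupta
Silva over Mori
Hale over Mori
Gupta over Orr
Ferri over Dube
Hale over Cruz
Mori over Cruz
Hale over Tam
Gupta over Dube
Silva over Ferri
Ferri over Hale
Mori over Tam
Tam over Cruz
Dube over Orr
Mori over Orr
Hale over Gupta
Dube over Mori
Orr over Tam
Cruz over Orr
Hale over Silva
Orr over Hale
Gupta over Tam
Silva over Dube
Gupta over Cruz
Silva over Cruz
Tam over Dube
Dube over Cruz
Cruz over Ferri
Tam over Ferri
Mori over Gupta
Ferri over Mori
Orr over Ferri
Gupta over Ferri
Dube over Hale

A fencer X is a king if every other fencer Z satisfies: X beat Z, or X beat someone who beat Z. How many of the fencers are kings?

Ferri reaches everyone (king).
Cruz cannot reach Gupta, Silva in two steps.
Orr reaches everyone (king).
Gupta cannot reach Silva in two steps.
Tam cannot reach Gupta, Silva in two steps.
Hale reaches everyone (king).
Silva reaches everyone (king).
Mori cannot reach Silva in two steps.
Dube reaches everyone (king).
Kings: Ferri, Orr, Hale, Silva, Dube — 5.

5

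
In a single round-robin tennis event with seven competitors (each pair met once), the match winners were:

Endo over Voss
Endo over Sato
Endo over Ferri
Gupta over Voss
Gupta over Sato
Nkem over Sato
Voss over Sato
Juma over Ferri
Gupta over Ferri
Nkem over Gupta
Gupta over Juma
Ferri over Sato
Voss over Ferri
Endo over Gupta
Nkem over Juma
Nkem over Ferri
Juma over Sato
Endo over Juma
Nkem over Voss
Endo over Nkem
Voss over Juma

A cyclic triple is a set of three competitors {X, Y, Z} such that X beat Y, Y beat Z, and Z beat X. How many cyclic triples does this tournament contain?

0

Win totals: Endo 6, Voss 3, Ferri 1, Nkem 5, Sato 0, Juma 2, Gupta 4.
A competitor with w wins dominates both others in C(w,2) triples; summing gives 15 + 3 + 0 + 10 + 0 + 1 + 6 = 35 transitive triples.
Total triples C(7,3) = 35, so cyclic triples = 35 − 35 = 0.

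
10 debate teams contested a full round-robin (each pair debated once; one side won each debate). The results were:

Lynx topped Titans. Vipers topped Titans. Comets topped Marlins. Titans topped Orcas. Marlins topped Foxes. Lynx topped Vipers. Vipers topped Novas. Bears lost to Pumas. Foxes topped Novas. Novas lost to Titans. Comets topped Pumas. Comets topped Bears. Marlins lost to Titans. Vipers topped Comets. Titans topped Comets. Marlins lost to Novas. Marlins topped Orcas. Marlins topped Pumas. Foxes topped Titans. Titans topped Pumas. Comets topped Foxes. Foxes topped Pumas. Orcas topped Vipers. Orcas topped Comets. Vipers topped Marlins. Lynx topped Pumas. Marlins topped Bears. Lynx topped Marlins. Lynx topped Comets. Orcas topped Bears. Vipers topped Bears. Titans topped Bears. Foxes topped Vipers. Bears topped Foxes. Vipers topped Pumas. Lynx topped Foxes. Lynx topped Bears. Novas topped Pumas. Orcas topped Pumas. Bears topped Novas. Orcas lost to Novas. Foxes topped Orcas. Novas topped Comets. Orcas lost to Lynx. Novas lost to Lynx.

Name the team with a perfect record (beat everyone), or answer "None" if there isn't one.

Lynx

Lynx has 9 wins out of 9 opponents — a perfect record.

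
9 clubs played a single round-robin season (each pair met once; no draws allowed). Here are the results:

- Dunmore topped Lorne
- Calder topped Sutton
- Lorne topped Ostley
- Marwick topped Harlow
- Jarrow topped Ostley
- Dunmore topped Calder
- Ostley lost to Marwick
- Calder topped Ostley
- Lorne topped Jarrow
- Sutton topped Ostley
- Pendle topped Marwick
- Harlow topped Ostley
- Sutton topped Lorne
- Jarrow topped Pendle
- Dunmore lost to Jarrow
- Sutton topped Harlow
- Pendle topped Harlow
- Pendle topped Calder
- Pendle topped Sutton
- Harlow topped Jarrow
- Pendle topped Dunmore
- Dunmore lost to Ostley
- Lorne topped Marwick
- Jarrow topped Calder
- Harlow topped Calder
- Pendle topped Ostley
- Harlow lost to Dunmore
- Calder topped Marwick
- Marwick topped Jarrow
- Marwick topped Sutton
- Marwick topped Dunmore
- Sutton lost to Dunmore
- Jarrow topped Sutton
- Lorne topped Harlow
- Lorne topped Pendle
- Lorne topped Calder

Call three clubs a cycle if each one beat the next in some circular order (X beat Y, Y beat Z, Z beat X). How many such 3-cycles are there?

19

Win totals: Jarrow 5, Harlow 3, Lorne 6, Sutton 3, Ostley 1, Marwick 5, Calder 3, Pendle 6, Dunmore 4.
A club with w wins dominates both others in C(w,2) triples; summing gives 10 + 3 + 15 + 3 + 0 + 10 + 3 + 15 + 6 = 65 transitive triples.
Total triples C(9,3) = 84, so cyclic triples = 84 − 65 = 19.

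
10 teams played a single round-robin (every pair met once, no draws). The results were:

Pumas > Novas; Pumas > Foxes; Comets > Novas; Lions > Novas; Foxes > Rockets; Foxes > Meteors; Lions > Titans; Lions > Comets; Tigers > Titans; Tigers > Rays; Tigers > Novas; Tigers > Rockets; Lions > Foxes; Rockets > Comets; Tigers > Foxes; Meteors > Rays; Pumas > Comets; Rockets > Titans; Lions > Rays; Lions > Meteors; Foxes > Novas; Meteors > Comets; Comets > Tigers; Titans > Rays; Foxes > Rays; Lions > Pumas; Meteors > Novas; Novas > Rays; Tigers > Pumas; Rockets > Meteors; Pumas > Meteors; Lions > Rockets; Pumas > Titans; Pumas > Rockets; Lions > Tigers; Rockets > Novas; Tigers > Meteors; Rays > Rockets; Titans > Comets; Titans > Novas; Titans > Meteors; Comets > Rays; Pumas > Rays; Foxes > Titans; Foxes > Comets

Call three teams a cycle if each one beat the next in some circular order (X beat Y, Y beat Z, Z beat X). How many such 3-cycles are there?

Win totals: Rockets 4, Tigers 7, Lions 9, Foxes 6, Pumas 7, Meteors 3, Rays 1, Titans 4, Novas 1, Comets 3.
A team with w wins dominates both others in C(w,2) triples; summing gives 6 + 21 + 36 + 15 + 21 + 3 + 0 + 6 + 0 + 3 = 111 transitive triples.
Total triples C(10,3) = 120, so cyclic triples = 120 − 111 = 9.

9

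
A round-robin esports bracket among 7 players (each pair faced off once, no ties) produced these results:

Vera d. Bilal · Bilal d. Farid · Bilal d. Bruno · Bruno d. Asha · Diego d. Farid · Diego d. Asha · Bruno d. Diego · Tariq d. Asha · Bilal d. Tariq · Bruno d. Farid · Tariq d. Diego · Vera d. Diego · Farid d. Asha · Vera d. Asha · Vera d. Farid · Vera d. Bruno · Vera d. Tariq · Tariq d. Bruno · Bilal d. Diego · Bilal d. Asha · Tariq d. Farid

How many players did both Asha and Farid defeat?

Asha beat: no one.
Farid beat: Asha.
No one was beaten by both.

0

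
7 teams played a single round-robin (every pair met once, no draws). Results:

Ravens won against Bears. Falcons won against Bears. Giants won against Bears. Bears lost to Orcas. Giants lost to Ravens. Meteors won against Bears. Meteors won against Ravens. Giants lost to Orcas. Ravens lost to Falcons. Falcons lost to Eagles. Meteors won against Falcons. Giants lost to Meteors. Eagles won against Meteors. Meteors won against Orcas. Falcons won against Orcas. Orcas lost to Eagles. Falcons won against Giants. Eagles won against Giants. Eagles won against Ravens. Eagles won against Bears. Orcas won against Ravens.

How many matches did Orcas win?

Orcas' results: beat Bears, Ravens, Giants; lost to Eagles, Meteors, Falcons.
That is 3 wins.

3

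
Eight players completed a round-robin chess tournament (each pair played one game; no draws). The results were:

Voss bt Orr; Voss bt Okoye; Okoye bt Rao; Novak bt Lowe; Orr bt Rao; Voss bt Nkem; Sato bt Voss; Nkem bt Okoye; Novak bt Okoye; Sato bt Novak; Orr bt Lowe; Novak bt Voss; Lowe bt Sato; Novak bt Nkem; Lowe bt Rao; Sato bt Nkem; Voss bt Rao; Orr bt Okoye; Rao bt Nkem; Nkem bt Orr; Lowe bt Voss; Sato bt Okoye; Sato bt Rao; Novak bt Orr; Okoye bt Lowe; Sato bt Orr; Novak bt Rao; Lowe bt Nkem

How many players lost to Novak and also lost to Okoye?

2

Novak beat: Voss, Nkem, Lowe, Orr, Okoye, Rao.
Okoye beat: Lowe, Rao.
Both beat: Lowe, Rao — 2.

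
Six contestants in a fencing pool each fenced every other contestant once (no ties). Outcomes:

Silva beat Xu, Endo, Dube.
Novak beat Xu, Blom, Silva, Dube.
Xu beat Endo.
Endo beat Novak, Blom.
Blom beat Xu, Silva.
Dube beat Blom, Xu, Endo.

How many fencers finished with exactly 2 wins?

2

Win totals: Endo 2, Blom 2, Silva 3, Novak 4, Dube 3, Xu 1.
Exactly 2: Endo, Blom — 2 fencers.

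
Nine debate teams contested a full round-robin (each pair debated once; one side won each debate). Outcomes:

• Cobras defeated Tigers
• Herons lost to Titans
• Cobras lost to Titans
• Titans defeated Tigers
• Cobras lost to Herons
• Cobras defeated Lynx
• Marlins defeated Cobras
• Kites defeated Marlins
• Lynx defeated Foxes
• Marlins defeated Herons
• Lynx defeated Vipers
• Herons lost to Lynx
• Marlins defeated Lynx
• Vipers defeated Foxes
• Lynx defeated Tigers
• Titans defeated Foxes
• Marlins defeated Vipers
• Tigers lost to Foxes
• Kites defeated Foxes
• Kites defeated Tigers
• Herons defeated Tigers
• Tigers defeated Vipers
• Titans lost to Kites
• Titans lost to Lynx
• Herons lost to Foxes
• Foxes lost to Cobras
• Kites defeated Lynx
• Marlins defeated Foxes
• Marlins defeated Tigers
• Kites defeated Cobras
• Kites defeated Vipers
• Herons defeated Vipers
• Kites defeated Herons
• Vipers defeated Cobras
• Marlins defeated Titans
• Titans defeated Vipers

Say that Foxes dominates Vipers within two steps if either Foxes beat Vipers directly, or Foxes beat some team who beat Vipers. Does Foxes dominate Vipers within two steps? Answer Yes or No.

Foxes did not beat Vipers directly.
Foxes beat Herons, Tigers. Of those, Herons beat Vipers.

Yes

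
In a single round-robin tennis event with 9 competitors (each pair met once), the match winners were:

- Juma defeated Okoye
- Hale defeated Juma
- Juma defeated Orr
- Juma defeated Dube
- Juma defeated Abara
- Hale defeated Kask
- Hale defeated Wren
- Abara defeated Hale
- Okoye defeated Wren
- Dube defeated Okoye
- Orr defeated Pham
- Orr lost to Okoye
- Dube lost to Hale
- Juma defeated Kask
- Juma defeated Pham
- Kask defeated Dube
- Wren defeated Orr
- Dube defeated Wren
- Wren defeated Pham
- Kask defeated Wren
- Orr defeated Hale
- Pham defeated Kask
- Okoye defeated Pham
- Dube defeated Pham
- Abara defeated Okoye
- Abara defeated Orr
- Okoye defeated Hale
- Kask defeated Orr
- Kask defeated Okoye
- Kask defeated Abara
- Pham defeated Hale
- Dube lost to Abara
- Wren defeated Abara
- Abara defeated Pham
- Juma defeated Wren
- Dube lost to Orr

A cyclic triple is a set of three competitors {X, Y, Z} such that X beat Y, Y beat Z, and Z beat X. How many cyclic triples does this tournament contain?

Win totals: Juma 7, Dube 3, Pham 2, Okoye 4, Hale 4, Abara 5, Kask 5, Wren 3, Orr 3.
A competitor with w wins dominates both others in C(w,2) triples; summing gives 21 + 3 + 1 + 6 + 6 + 10 + 10 + 3 + 3 = 63 transitive triples.
Total triples C(9,3) = 84, so cyclic triples = 84 − 63 = 21.

21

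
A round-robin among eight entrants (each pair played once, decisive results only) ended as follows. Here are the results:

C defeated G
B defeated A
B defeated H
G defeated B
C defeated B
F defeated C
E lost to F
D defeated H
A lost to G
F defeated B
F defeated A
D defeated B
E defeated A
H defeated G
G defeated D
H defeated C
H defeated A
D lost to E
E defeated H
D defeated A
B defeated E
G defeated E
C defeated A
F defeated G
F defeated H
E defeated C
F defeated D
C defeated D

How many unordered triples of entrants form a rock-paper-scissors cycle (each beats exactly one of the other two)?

Win totals: A 0, B 3, C 4, D 3, E 4, F 7, G 4, H 3.
An entrant with w wins dominates both others in C(w,2) triples; summing gives 0 + 3 + 6 + 3 + 6 + 21 + 6 + 3 = 48 transitive triples.
Total triples C(8,3) = 56, so cyclic triples = 56 − 48 = 8.

8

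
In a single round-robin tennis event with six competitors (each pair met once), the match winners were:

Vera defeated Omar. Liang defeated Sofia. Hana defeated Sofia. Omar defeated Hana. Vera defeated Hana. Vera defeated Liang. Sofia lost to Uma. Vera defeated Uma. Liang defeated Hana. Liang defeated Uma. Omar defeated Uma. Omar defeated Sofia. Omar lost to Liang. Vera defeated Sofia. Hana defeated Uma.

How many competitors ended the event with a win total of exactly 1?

Win totals: Sofia 0, Omar 3, Liang 4, Uma 1, Vera 5, Hana 2.
Exactly 1: Uma — 1 competitor.

1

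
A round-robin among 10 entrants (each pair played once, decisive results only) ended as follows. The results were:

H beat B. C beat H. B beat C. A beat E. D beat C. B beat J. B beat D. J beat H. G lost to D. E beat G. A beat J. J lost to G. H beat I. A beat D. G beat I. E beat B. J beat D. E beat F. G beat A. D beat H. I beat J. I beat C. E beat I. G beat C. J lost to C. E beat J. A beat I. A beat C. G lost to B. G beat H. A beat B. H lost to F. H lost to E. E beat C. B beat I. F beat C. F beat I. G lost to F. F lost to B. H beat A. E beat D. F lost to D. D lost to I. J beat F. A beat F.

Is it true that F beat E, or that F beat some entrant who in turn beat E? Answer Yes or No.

F did not beat E directly.
F beat C, G, H, I, but each of them lost to E. No two-step path.

No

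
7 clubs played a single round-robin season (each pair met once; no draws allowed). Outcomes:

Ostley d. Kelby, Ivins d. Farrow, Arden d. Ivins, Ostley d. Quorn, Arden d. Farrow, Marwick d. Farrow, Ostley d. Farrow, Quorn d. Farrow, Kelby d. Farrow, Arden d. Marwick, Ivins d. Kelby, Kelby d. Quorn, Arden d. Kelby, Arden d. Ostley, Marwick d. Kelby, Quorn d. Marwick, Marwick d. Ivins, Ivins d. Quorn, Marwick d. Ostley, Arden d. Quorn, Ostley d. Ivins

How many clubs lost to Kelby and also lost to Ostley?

Kelby beat: Farrow, Quorn.
Ostley beat: Farrow, Quorn, Ivins, Kelby.
Both beat: Farrow, Quorn — 2.

2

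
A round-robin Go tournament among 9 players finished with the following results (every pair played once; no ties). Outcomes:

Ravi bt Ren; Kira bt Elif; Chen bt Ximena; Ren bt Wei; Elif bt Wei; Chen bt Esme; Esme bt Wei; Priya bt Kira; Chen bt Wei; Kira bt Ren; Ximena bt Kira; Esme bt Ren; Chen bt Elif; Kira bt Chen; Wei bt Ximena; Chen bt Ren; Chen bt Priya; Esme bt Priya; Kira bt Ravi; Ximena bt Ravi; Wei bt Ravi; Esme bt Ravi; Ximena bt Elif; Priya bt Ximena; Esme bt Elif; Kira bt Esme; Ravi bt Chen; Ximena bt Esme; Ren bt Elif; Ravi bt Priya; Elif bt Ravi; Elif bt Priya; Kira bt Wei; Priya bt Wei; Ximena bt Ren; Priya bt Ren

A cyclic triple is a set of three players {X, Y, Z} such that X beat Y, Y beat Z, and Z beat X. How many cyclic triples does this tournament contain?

20

Win totals: Chen 6, Ximena 5, Kira 6, Ren 2, Priya 4, Esme 5, Elif 3, Ravi 3, Wei 2.
A player with w wins dominates both others in C(w,2) triples; summing gives 15 + 10 + 15 + 1 + 6 + 10 + 3 + 3 + 1 = 64 transitive triples.
Total triples C(9,3) = 84, so cyclic triples = 84 − 64 = 20.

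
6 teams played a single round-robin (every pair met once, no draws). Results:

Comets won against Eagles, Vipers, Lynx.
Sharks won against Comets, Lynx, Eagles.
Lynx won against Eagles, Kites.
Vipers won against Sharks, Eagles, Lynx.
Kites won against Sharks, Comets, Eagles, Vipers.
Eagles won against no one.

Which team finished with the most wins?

Win totals: Kites 4, Sharks 3, Lynx 2, Comets 3, Vipers 3, Eagles 0.
Kites leads with 4 wins (next highest: 3).

Kites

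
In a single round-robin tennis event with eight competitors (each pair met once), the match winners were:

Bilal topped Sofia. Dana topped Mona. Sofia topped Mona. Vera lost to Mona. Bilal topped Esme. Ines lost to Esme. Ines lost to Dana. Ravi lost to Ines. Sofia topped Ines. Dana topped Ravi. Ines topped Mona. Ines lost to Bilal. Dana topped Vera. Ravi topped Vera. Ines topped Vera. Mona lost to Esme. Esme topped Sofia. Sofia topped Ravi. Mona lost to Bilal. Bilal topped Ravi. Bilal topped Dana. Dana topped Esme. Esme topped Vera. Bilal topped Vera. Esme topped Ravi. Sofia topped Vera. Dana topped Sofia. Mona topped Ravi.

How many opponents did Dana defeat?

Dana's results: beat Esme, Vera, Sofia, Mona, Ravi, Ines; lost to Bilal.
That is 6 wins.

6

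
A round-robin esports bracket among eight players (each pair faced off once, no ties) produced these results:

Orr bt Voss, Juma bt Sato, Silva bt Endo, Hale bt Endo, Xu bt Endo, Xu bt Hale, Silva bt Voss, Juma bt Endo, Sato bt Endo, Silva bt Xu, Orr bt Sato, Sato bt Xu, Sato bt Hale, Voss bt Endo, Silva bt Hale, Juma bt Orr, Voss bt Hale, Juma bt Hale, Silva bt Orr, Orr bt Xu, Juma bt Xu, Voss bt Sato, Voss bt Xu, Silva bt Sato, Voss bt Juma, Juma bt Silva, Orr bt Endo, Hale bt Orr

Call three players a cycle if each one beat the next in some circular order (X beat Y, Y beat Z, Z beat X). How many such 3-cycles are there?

Win totals: Xu 2, Silva 6, Endo 0, Hale 2, Orr 4, Sato 3, Juma 6, Voss 5.
A player with w wins dominates both others in C(w,2) triples; summing gives 1 + 15 + 0 + 1 + 6 + 3 + 15 + 10 = 51 transitive triples.
Total triples C(8,3) = 56, so cyclic triples = 56 − 51 = 5.

5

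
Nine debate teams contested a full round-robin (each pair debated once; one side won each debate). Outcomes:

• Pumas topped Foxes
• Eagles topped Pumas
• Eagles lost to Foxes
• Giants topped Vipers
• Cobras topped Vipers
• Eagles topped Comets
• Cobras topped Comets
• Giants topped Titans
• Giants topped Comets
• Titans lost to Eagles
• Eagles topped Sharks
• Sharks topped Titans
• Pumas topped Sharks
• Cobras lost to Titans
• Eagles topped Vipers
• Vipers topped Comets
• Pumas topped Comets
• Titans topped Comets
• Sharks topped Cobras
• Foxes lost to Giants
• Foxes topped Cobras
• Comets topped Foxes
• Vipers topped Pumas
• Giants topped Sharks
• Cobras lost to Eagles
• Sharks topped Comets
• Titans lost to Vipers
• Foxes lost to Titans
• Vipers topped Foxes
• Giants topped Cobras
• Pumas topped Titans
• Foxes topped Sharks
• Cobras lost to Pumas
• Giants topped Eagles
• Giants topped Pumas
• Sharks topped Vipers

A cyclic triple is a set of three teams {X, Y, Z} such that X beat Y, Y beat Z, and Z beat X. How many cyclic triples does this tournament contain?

Win totals: Giants 8, Sharks 4, Foxes 3, Vipers 4, Eagles 6, Comets 1, Pumas 5, Cobras 2, Titans 3.
A team with w wins dominates both others in C(w,2) triples; summing gives 28 + 6 + 3 + 6 + 15 + 0 + 10 + 1 + 3 = 72 transitive triples.
Total triples C(9,3) = 84, so cyclic triples = 84 − 72 = 12.

12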